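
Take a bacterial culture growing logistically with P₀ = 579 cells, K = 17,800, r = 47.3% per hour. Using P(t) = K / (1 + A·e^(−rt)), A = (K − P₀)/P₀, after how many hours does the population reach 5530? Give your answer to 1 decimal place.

A = (17800 − 579)/579 = 29.74266
5530 = 17800/(1 + 29.74266·e^(−0.473t)) → 1 + 29.74266·e^(−0.473t) = 3.21881
e^(−0.473t) = 0.0746 → t = ln(13.4048)/0.473 = 2.59561/0.473

t ≈ 5.5 hours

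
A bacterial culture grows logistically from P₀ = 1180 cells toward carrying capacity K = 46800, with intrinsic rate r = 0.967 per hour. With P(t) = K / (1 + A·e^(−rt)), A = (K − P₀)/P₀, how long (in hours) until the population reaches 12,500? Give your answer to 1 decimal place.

A = (46800 − 1180)/1180 = 38.66102
12500 = 46800/(1 + 38.66102·e^(−0.967t)) → 1 + 38.66102·e^(−0.967t) = 3.744
e^(−0.967t) = 0.070976 → t = ln(14.08929)/0.967 = 2.64542/0.967

t ≈ 2.7 hours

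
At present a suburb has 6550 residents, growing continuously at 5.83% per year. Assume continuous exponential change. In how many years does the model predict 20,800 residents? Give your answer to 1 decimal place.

t ≈ 19.8 years

20800 = 6550 · e^(0.0583·t)
t = ln(20800/6550) / 0.0583 = ln(3.17557) / 0.0583 = 1.15549 / 0.0583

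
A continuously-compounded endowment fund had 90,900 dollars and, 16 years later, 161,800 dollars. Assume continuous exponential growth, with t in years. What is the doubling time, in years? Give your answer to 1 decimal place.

doubling time ≈ 19.2 years

r = ln(161800/90900) / 16 = ln(1.77998) / 16 ≈ 0.036038 per year
doubling time = ln 2 / |r| = 0.69315 / 0.036038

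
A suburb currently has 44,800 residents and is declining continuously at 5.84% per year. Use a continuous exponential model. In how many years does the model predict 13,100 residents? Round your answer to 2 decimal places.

13100 = 44800 · e^(-0.0584·t)
t = ln(13100/44800) / -0.0584 = ln(0.29241) / -0.0584 = -1.2296 / -0.0584

t ≈ 21.05 years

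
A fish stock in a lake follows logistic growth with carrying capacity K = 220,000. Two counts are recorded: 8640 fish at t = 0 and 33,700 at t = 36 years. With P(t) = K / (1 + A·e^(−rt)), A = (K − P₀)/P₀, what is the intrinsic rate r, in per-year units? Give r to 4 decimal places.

A = (220000 − 8640)/8640 = 24.46296
33700 = 220000/(1 + 24.46296·e^(−r·36)) → e^(−36r) = (6.52819 − 1)/24.46296 = 0.225982
r = −ln(0.225982)/36 = 1.4873/36

r ≈ 0.0413 per year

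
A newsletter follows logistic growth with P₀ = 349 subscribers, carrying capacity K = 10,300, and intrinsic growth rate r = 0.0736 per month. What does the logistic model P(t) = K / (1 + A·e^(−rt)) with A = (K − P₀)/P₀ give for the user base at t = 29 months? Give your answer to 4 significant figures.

≈ 2,355 subscribers

A = (10300 − 349)/349 = 28.51289
P(29) = 10300 / (1 + 28.51289·e^(−0.0736·29)) = 10300 / (1 + 28.51289·0.118316)
= 10300 / 4.37352 ≈ 2355.08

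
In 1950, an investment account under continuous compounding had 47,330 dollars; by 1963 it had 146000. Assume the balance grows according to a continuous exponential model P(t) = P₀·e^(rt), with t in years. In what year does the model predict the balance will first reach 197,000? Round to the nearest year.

r = ln(146000/47330) / 13 = 1.12646/13 ≈ 0.086651 per year
t = ln(197000/47330) / r = 1.42606/0.086651 ≈ 16.46 years after 1950

year 1966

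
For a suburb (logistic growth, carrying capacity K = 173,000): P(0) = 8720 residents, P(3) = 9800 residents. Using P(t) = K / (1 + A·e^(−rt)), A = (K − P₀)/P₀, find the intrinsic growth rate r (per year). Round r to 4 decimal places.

A = (173000 − 8720)/8720 = 18.83945
9800 = 173000/(1 + 18.83945·e^(−r·3)) → e^(−3r) = (17.65306 − 1)/18.83945 = 0.883946
r = −ln(0.883946)/3 = 0.12336/3

r ≈ 0.0411 per year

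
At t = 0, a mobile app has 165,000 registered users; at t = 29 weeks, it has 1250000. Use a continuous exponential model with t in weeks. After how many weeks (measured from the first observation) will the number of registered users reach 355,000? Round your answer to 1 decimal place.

r = ln(1250000/165000) / 29 ≈ 0.069826 per week
t = ln(355000/165000) / r = 0.76617 / 0.069826 ≈ 10.973

t ≈ 11.0 weeks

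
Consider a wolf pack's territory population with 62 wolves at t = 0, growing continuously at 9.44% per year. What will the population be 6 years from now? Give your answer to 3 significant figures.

≈ 109 wolves

P(6) = 62 · e^(0.0944·6) = 62 · e^(0.5664)
= 62 · 1.76191 ≈ 109.24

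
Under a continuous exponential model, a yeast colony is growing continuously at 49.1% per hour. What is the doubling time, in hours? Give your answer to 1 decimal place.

doubling time = ln(2) / |r| = 0.69315 / 0.491

doubling time ≈ 1.4 hours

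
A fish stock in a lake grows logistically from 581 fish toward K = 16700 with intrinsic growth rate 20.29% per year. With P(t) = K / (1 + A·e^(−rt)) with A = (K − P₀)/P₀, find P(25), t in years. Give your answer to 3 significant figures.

A = (16700 − 581)/581 = 27.74355
P(25) = 16700 / (1 + 27.74355·e^(−0.2029·25)) = 16700 / (1 + 27.74355·0.006267)
= 16700 / 1.17386 ≈ 14226.55

≈ 14,200 fish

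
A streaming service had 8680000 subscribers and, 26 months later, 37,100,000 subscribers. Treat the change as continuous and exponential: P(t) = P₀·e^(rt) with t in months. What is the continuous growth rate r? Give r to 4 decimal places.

37100000 = 8680000 · e^(r·26)
e^(26r) = 37100000/8680000 = 4.27419
r = ln(4.27419) / 26 = 1.4526 / 26

r ≈ 0.0559 per month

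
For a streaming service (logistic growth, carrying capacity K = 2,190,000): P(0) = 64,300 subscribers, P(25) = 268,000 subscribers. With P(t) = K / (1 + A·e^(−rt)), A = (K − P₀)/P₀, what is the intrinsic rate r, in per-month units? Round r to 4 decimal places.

r ≈ 0.0611 per month

A = (2190000 − 64300)/64300 = 33.0591
268000 = 2190000/(1 + 33.0591·e^(−r·25)) → e^(−25r) = (8.17164 − 1)/33.0591 = 0.216934
r = −ln(0.216934)/25 = 1.52816/25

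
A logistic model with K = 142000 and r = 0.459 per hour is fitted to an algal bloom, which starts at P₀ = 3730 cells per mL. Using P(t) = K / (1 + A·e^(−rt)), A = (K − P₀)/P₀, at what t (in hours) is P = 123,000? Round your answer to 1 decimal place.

t ≈ 11.9 hours

A = (142000 − 3730)/3730 = 37.06971
123000 = 142000/(1 + 37.06971·e^(−0.459t)) → 1 + 37.06971·e^(−0.459t) = 1.15447
e^(−0.459t) = 0.004167 → t = ln(239.97756)/0.459 = 5.48055/0.459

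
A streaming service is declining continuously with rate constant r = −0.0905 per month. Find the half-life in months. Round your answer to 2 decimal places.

half-life = ln(2) / |r| = 0.69315 / 0.0905

half-life ≈ 7.66 months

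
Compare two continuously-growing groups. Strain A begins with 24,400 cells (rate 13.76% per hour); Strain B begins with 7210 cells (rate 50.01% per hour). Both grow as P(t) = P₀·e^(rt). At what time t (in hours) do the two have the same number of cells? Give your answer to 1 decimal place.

t ≈ 3.4 hours

24400·e^(0.1376t) = 7210·e^(0.5001t)
24400/7210 = e^((0.5001 − 0.1376)t) → ln(3.38419) = 0.3625·t
t = 1.21911 / 0.3625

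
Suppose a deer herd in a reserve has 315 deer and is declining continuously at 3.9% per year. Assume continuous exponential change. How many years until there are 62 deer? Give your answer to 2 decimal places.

62 = 315 · e^(-0.039·t)
t = ln(62/315) / -0.039 = ln(0.19683) / -0.039 = -1.62544 / -0.039

t ≈ 41.68 years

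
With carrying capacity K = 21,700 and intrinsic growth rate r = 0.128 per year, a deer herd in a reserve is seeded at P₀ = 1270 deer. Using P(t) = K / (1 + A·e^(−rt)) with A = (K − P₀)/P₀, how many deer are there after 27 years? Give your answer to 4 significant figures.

≈ 14,390 deer

A = (21700 − 1270)/1270 = 16.08661
P(27) = 21700 / (1 + 16.08661·e^(−0.128·27)) = 21700 / (1 + 16.08661·0.031556)
= 21700 / 1.50762 ≈ 14393.5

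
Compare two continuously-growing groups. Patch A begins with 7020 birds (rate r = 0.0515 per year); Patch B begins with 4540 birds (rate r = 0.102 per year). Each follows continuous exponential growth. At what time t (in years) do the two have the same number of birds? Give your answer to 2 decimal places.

t ≈ 8.63 years

7020·e^(0.0515t) = 4540·e^(0.102t)
7020/4540 = e^((0.102 − 0.0515)t) → ln(1.54626) = 0.0505·t
t = 0.43584 / 0.0505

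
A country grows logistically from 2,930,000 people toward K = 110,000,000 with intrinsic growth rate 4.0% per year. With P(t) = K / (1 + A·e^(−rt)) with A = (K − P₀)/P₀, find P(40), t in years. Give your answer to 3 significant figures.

A = (110000000 − 2930000)/2930000 = 36.54266
P(40) = 110000000 / (1 + 36.54266·e^(−0.04·40)) = 110000000 / (1 + 36.54266·0.201897)
= 110000000 / 8.37784 ≈ 13129881.85

≈ 13,100,000 people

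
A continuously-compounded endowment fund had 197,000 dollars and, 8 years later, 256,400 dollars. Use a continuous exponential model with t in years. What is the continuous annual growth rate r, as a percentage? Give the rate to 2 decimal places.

r ≈ 3.29% per year

256400 = 197000 · e^(r·8)
e^(8r) = 256400/197000 = 1.30152
r = ln(1.30152) / 8 = 0.26353 / 8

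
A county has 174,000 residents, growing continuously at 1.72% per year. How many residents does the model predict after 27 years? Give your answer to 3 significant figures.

≈ 277,000 residents

P(27) = 174000 · e^(0.0172·27) = 174000 · e^(0.4644)
= 174000 · 1.59106 ≈ 276844.31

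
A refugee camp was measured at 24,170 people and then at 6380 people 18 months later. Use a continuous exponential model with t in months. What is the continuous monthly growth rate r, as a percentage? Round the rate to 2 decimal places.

6380 = 24170 · e^(r·18)
e^(18r) = 6380/24170 = 0.26396
r = ln(0.26396) / 18 = -1.33194 / 18

r ≈ -7.40% per month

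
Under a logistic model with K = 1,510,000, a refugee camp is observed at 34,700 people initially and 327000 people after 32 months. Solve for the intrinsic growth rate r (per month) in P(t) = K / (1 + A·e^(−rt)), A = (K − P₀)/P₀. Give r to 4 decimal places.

r ≈ 0.0770 per month

A = (1510000 − 34700)/34700 = 42.51585
327000 = 1510000/(1 + 42.51585·e^(−r·32)) → e^(−32r) = (4.61774 − 1)/42.51585 = 0.085091
r = −ln(0.085091)/32 = 2.46403/32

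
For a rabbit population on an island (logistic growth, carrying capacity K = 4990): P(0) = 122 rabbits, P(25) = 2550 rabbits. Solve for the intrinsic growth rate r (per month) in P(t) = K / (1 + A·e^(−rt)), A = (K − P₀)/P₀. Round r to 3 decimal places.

A = (4990 − 122)/122 = 39.90164
2550 = 4990/(1 + 39.90164·e^(−r·25)) → e^(−25r) = (1.95686 − 1)/39.90164 = 0.023981
r = −ln(0.023981)/25 = 3.73051/25

r ≈ 0.149 per month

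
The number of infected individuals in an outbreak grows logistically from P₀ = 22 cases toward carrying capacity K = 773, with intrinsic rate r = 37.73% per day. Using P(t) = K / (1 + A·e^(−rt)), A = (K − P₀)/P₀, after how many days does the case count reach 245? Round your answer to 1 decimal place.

A = (773 − 22)/22 = 34.13636
245 = 773/(1 + 34.13636·e^(−0.3773t)) → 1 + 34.13636·e^(−0.3773t) = 3.1551
e^(−0.3773t) = 0.063132 → t = ln(15.83979)/0.3773 = 2.76253/0.3773

t ≈ 7.3 days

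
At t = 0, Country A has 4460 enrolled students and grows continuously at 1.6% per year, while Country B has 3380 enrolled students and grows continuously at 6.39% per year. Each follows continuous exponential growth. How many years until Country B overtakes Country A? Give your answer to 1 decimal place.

t ≈ 5.8 years

4460·e^(0.016t) = 3380·e^(0.0639t)
4460/3380 = e^((0.0639 − 0.016)t) → ln(1.31953) = 0.0479·t
t = 0.27727 / 0.0479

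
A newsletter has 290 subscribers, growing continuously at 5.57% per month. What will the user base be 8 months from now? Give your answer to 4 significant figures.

≈ 452.8 subscribers

P(8) = 290 · e^(0.0557·8) = 290 · e^(0.4456)
= 290 · 1.56143 ≈ 452.81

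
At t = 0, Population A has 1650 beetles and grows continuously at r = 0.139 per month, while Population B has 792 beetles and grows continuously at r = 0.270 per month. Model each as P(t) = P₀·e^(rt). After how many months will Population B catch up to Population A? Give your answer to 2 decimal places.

t ≈ 5.60 months

1650·e^(0.139t) = 792·e^(0.27t)
1650/792 = e^((0.27 − 0.139)t) → ln(2.08333) = 0.131·t
t = 0.73397 / 0.131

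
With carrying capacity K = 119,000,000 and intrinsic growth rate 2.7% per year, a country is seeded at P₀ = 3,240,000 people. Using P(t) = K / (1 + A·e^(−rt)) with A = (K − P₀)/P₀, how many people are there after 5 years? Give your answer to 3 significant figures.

≈ 3,690,000 people

A = (119000000 − 3240000)/3240000 = 35.7284
P(5) = 119000000 / (1 + 35.7284·e^(−0.027·5)) = 119000000 / (1 + 35.7284·0.873716)
= 119000000 / 32.21647 ≈ 3693763.16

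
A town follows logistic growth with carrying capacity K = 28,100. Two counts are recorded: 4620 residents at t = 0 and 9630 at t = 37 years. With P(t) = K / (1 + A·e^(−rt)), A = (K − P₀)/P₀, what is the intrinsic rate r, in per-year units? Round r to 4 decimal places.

A = (28100 − 4620)/4620 = 5.08225
9630 = 28100/(1 + 5.08225·e^(−r·37)) → e^(−37r) = (2.91796 − 1)/5.08225 = 0.377385
r = −ln(0.377385)/37 = 0.97449/37

r ≈ 0.0263 per year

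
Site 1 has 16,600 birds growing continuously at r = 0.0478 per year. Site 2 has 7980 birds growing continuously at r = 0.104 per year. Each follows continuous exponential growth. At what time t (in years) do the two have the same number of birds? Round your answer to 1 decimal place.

t ≈ 13.0 years

16600·e^(0.0478t) = 7980·e^(0.104t)
16600/7980 = e^((0.104 − 0.0478)t) → ln(2.0802) = 0.0562·t
t = 0.73246 / 0.0562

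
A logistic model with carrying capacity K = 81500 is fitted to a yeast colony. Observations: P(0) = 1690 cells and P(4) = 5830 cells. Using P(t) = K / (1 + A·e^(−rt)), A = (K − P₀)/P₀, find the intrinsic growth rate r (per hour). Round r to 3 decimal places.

A = (81500 − 1690)/1690 = 47.22485
5830 = 81500/(1 + 47.22485·e^(−r·4)) → e^(−4r) = (13.97942 − 1)/47.22485 = 0.274843
r = −ln(0.274843)/4 = 1.29156/4

r ≈ 0.323 per hour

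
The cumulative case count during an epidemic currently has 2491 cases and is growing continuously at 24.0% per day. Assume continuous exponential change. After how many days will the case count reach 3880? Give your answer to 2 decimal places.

3880 = 2491 · e^(0.24·t)
t = ln(3880/2491) / 0.24 = ln(1.55761) / 0.24 = 0.44315 / 0.24

t ≈ 1.85 days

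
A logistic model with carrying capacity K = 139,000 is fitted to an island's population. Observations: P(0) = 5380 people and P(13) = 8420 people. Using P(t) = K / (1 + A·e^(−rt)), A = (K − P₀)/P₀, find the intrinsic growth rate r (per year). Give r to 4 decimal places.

r ≈ 0.0362 per year

A = (139000 − 5380)/5380 = 24.83643
8420 = 139000/(1 + 24.83643·e^(−r·13)) → e^(−13r) = (16.50831 − 1)/24.83643 = 0.624418
r = −ln(0.624418)/13 = 0.47094/13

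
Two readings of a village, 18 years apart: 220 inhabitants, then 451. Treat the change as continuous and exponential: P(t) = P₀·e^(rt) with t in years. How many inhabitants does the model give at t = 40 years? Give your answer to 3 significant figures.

r = ln(451/220) / 18 ≈ 0.03988 per year
P(40) = 220 · e^(0.03988·40) = 220 · 4.92931 ≈ 1084.45

≈ 1,080 inhabitants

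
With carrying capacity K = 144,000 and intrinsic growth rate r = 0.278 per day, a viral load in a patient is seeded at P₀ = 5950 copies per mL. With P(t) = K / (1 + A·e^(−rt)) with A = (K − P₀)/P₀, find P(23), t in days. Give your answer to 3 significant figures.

A = (144000 − 5950)/5950 = 23.20168
P(23) = 144000 / (1 + 23.20168·e^(−0.278·23)) = 144000 / (1 + 23.20168·0.001672)
= 144000 / 1.03878 ≈ 138623.77

≈ 139,000 copies per mL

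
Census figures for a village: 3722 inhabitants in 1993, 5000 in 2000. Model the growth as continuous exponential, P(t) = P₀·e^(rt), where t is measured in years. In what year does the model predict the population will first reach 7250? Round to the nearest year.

r = ln(5000/3722) / 7 = 0.29518/7 ≈ 0.042168 per year
t = ln(7250/3722) / r = 0.66674/0.042168 ≈ 15.81 years after 1993

year 2009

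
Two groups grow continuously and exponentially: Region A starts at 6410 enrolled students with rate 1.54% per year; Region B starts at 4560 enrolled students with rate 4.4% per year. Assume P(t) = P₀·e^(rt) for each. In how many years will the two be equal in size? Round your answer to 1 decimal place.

t ≈ 11.9 years

6410·e^(0.0154t) = 4560·e^(0.044t)
6410/4560 = e^((0.044 − 0.0154)t) → ln(1.4057) = 0.0286·t
t = 0.34054 / 0.0286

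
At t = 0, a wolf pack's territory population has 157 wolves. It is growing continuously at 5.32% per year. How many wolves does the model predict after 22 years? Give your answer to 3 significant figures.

≈ 506 wolves

P(22) = 157 · e^(0.0532·22) = 157 · e^(1.1704)
= 157 · 3.22328 ≈ 506.06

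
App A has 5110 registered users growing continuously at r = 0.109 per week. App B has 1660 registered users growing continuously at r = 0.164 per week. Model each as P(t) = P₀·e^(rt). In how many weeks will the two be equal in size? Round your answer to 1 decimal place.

t ≈ 20.4 weeks

5110·e^(0.109t) = 1660·e^(0.164t)
5110/1660 = e^((0.164 − 0.109)t) → ln(3.07831) = 0.055·t
t = 1.12438 / 0.055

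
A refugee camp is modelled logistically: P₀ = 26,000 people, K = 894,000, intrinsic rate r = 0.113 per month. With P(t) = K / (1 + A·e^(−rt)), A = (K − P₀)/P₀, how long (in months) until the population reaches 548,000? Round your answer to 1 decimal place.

t ≈ 35.1 months

A = (894000 − 26000)/26000 = 33.38462
548000 = 894000/(1 + 33.38462·e^(−0.113t)) → 1 + 33.38462·e^(−0.113t) = 1.63139
e^(−0.113t) = 0.018913 → t = ln(52.87506)/0.113 = 3.96793/0.113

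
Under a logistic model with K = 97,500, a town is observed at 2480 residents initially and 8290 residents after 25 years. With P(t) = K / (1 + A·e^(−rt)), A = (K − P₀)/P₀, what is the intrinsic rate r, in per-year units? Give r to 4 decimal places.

A = (97500 − 2480)/2480 = 38.31452
8290 = 97500/(1 + 38.31452·e^(−r·25)) → e^(−25r) = (11.76116 − 1)/38.31452 = 0.280864
r = −ln(0.280864)/25 = 1.26989/25

r ≈ 0.0508 per year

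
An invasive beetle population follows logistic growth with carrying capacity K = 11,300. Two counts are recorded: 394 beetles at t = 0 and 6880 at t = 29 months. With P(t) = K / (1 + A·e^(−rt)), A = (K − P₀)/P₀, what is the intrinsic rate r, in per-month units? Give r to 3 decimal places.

r ≈ 0.130 per month

A = (11300 − 394)/394 = 27.6802
6880 = 11300/(1 + 27.6802·e^(−r·29)) → e^(−29r) = (1.64244 − 1)/27.6802 = 0.023209
r = −ln(0.023209)/29 = 3.7632/29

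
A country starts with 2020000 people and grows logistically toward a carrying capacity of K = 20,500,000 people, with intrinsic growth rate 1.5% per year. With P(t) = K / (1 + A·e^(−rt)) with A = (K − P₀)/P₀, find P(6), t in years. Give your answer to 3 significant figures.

≈ 2,190,000 people

A = (20500000 − 2020000)/2020000 = 9.14851
P(6) = 20500000 / (1 + 9.14851·e^(−0.015·6)) = 20500000 / (1 + 9.14851·0.913931)
= 20500000 / 9.36111 ≈ 2189910.53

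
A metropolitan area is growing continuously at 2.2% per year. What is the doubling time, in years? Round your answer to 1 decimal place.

doubling time ≈ 31.5 years

doubling time = ln(2) / |r| = 0.69315 / 0.022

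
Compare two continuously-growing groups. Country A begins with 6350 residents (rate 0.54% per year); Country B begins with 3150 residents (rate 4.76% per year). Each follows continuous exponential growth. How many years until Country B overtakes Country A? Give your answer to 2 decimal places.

6350·e^(0.0054t) = 3150·e^(0.0476t)
6350/3150 = e^((0.0476 − 0.0054)t) → ln(2.01587) = 0.0422·t
t = 0.70105 / 0.0422

t ≈ 16.61 years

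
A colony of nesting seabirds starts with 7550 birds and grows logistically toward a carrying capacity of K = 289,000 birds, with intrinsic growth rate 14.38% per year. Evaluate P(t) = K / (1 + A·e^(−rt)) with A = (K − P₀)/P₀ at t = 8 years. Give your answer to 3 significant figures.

≈ 22,600 birds

A = (289000 − 7550)/7550 = 37.27815
P(8) = 289000 / (1 + 37.27815·e^(−0.1438·8)) = 289000 / (1 + 37.27815·0.31651)
= 289000 / 12.79891 ≈ 22580.05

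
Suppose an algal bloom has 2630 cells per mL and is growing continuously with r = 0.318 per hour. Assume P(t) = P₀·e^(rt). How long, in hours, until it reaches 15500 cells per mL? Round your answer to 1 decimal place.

t ≈ 5.6 hours

15500 = 2630 · e^(0.318·t)
t = ln(15500/2630) / 0.318 = ln(5.89354) / 0.318 = 1.77386 / 0.318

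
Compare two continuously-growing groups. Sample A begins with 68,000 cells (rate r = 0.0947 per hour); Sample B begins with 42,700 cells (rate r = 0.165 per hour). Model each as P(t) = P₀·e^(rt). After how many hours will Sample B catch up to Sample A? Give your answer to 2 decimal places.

68000·e^(0.0947t) = 42700·e^(0.165t)
68000/42700 = e^((0.165 − 0.0947)t) → ln(1.59251) = 0.0703·t
t = 0.46531 / 0.0703

t ≈ 6.62 hours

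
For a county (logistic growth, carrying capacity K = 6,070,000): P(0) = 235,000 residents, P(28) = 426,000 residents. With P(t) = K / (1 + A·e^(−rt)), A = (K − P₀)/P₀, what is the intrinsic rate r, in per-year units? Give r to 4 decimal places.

A = (6070000 − 235000)/235000 = 24.82979
426000 = 6070000/(1 + 24.82979·e^(−r·28)) → e^(−28r) = (14.24883 − 1)/24.82979 = 0.533586
r = −ln(0.533586)/28 = 0.62814/28

r ≈ 0.0224 per year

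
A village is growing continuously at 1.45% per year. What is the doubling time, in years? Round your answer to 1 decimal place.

doubling time ≈ 47.8 years

doubling time = ln(2) / |r| = 0.69315 / 0.0145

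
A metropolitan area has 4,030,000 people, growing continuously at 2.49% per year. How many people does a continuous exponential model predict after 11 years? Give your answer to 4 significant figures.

≈ 5,300,000 people

P(11) = 4030000 · e^(0.0249·11) = 4030000 · e^(0.2739)
= 4030000 · 1.31508 ≈ 5299785.65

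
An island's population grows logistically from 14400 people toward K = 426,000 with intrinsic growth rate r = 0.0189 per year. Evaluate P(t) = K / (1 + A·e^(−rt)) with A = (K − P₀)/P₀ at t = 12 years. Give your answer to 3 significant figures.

≈ 17,900 people

A = (426000 − 14400)/14400 = 28.58333
P(12) = 426000 / (1 + 28.58333·e^(−0.0189·12)) = 426000 / (1 + 28.58333·0.79708)
= 426000 / 23.78321 ≈ 17911.8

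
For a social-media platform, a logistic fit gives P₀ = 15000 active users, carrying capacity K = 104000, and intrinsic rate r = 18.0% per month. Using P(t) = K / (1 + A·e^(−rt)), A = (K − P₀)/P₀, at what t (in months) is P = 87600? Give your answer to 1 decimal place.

t ≈ 19.2 months

A = (104000 − 15000)/15000 = 5.93333
87600 = 104000/(1 + 5.93333·e^(−0.18t)) → 1 + 5.93333·e^(−0.18t) = 1.18721
e^(−0.18t) = 0.031553 → t = ln(31.69268)/0.18 = 3.45609/0.18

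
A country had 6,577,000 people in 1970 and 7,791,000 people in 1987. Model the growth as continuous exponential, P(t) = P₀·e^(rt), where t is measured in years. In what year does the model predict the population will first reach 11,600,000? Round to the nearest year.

r = ln(7791000/6577000) / 17 = 0.16939/17 ≈ 0.009964 per year
t = ln(11600000/6577000) / r = 0.56743/0.009964 ≈ 56.95 years after 1970

year 2027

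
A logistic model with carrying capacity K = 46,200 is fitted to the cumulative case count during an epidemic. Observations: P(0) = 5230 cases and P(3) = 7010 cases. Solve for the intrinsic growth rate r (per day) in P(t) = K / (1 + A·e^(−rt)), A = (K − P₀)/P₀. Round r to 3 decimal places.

A = (46200 − 5230)/5230 = 7.83365
7010 = 46200/(1 + 7.83365·e^(−r·3)) → e^(−3r) = (6.59058 − 1)/7.83365 = 0.713663
r = −ln(0.713663)/3 = 0.33734/3

r ≈ 0.112 per day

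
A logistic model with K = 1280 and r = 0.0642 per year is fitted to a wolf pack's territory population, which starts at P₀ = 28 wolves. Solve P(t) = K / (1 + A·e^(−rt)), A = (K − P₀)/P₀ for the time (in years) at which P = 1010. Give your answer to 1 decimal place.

A = (1280 − 28)/28 = 44.71429
1010 = 1280/(1 + 44.71429·e^(−0.0642t)) → 1 + 44.71429·e^(−0.0642t) = 1.26733
e^(−0.0642t) = 0.005979 → t = ln(167.26455)/0.0642 = 5.11958/0.0642

t ≈ 79.7 years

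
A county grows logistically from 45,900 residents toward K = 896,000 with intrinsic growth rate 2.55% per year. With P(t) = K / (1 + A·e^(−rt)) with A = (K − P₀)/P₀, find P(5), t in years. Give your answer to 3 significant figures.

A = (896000 − 45900)/45900 = 18.5207
P(5) = 896000 / (1 + 18.5207·e^(−0.0255·5)) = 896000 / (1 + 18.5207·0.880293)
= 896000 / 17.30365 ≈ 51780.99

≈ 51,800 residents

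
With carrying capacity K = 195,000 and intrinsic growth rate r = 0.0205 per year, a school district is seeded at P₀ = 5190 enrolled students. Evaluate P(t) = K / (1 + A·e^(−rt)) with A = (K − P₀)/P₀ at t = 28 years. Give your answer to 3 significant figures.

≈ 9,030 enrolled students

A = (195000 − 5190)/5190 = 36.57225
P(28) = 195000 / (1 + 36.57225·e^(−0.0205·28)) = 195000 / (1 + 36.57225·0.563268)
= 195000 / 21.59998 ≈ 9027.79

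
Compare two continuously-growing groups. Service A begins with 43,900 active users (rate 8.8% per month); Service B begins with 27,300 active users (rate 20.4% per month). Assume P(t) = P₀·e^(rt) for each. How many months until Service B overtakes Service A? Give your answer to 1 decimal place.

t ≈ 4.1 months

43900·e^(0.088t) = 27300·e^(0.204t)
43900/27300 = e^((0.204 − 0.088)t) → ln(1.60806) = 0.116·t
t = 0.47503 / 0.116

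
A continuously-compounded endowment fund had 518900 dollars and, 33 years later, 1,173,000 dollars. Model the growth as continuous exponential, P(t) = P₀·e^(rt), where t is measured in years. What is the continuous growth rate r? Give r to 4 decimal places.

r ≈ 0.0247 per year

1173000 = 518900 · e^(r·33)
e^(33r) = 1173000/518900 = 2.26055
r = ln(2.26055) / 33 = 0.81561 / 33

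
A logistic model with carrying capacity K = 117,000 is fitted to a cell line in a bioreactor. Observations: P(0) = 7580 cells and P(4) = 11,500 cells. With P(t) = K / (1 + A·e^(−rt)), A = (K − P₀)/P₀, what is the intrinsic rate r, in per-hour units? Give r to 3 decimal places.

A = (117000 − 7580)/7580 = 14.43536
11500 = 117000/(1 + 14.43536·e^(−r·4)) → e^(−4r) = (10.17391 − 1)/14.43536 = 0.635517
r = −ln(0.635517)/4 = 0.45332/4

r ≈ 0.113 per hour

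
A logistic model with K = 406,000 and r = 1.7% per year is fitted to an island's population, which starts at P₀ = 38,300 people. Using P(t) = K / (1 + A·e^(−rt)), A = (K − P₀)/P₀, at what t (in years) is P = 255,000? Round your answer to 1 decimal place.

t ≈ 163.9 years

A = (406000 − 38300)/38300 = 9.60052
255000 = 406000/(1 + 9.60052·e^(−0.017t)) → 1 + 9.60052·e^(−0.017t) = 1.59216
e^(−0.017t) = 0.06168 → t = ln(16.2128)/0.017 = 2.7858/0.017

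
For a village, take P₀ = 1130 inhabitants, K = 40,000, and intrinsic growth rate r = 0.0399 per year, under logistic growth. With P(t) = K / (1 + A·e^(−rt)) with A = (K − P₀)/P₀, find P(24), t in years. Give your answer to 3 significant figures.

A = (40000 − 1130)/1130 = 34.39823
P(24) = 40000 / (1 + 34.39823·e^(−0.0399·24)) = 40000 / (1 + 34.39823·0.383813)
= 40000 / 14.20249 ≈ 2816.41

≈ 2,820 inhabitants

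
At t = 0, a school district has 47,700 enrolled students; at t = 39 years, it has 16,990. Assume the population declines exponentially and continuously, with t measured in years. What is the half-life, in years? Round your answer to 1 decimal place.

half-life ≈ 26.2 years

r = ln(16990/47700) / 39 = ln(0.35618) / 39 ≈ -0.026469 per year
half-life = ln 2 / |r| = 0.69315 / 0.026469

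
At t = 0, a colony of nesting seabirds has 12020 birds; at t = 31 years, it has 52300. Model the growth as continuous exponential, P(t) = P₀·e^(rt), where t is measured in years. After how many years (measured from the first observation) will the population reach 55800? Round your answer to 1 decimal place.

t ≈ 32.4 years

r = ln(52300/12020) / 31 ≈ 0.047433 per year
t = ln(55800/12020) / r = 1.5352 / 0.047433 ≈ 32.366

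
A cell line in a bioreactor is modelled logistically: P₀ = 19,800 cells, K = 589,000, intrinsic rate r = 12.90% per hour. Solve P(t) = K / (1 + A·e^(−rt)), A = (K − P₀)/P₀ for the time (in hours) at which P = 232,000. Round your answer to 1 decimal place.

t ≈ 22.7 hours

A = (589000 − 19800)/19800 = 28.74747
232000 = 589000/(1 + 28.74747·e^(−0.129t)) → 1 + 28.74747·e^(−0.129t) = 2.53879
e^(−0.129t) = 0.053528 → t = ln(18.68183)/0.129 = 2.92755/0.129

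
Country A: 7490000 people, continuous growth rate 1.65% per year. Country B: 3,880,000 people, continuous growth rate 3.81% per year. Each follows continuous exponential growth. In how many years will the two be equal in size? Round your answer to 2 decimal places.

t ≈ 30.45 years

7490000·e^(0.0165t) = 3880000·e^(0.0381t)
7490000/3880000 = e^((0.0381 − 0.0165)t) → ln(1.93041) = 0.0216·t
t = 0.65773 / 0.0216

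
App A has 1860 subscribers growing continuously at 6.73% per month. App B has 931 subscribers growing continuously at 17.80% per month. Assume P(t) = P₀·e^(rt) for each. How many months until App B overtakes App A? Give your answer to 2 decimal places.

1860·e^(0.0673t) = 931·e^(0.178t)
1860/931 = e^((0.178 − 0.0673)t) → ln(1.99785) = 0.1107·t
t = 0.69207 / 0.1107

t ≈ 6.25 months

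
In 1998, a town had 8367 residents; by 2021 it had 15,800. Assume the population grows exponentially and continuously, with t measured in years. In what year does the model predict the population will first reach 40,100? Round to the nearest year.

year 2055

r = ln(15800/8367) / 23 = 0.63571/23 ≈ 0.02764 per year
t = ln(40100/8367) / r = 1.56708/0.02764 ≈ 56.7 years after 1998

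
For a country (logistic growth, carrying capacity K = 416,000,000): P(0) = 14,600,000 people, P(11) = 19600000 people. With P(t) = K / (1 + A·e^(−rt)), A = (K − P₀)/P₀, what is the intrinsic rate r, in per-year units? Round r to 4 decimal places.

r ≈ 0.0279 per year

A = (416000000 − 14600000)/14600000 = 27.49315
19600000 = 416000000/(1 + 27.49315·e^(−r·11)) → e^(−11r) = (21.22449 − 1)/27.49315 = 0.735619
r = −ln(0.735619)/11 = 0.30704/11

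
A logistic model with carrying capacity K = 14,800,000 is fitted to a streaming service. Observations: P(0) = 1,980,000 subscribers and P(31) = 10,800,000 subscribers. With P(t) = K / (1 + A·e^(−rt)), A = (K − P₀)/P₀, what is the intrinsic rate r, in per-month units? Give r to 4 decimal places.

A = (14800000 − 1980000)/1980000 = 6.47475
10800000 = 14800000/(1 + 6.47475·e^(−r·31)) → e^(−31r) = (1.37037 − 1)/6.47475 = 0.057202
r = −ln(0.057202)/31 = 2.86116/31

r ≈ 0.0923 per month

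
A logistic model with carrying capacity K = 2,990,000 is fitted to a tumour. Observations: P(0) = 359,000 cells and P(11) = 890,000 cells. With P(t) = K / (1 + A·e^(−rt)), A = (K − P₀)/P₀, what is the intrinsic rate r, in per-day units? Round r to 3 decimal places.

r ≈ 0.103 per day

A = (2990000 − 359000)/359000 = 7.32869
890000 = 2990000/(1 + 7.32869·e^(−r·11)) → e^(−11r) = (3.35955 − 1)/7.32869 = 0.321961
r = −ln(0.321961)/11 = 1.13333/11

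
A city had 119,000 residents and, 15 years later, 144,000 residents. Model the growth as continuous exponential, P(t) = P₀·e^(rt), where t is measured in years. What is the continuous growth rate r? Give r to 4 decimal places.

r ≈ 0.0127 per year

144000 = 119000 · e^(r·15)
e^(15r) = 144000/119000 = 1.21008
r = ln(1.21008) / 15 = 0.19069 / 15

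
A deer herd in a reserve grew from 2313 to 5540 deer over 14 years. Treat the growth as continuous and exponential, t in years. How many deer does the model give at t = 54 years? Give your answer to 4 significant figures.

r = ln(5540/2313) / 14 ≈ 0.062389 per year
P(54) = 2313 · e^(0.062389·54) = 2313 · 29.04999 ≈ 67192.62

≈ 67,190 deer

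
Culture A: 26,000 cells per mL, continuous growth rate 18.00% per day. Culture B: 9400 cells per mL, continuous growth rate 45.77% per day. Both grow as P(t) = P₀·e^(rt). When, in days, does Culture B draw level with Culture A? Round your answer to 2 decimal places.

26000·e^(0.18t) = 9400·e^(0.4577t)
26000/9400 = e^((0.4577 − 0.18)t) → ln(2.76596) = 0.2777·t
t = 1.01739 / 0.2777

t ≈ 3.66 days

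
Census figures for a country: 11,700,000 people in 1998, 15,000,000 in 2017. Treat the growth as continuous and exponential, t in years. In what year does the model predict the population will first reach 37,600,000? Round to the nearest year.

r = ln(15000000/11700000) / 19 = 0.24846/19 ≈ 0.013077 per year
t = ln(37600000/11700000) / r = 1.16742/0.013077 ≈ 89.27 years after 1998

year 2087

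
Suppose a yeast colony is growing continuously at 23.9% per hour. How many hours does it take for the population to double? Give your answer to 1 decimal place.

doubling time ≈ 2.9 hours

doubling time = ln(2) / |r| = 0.69315 / 0.239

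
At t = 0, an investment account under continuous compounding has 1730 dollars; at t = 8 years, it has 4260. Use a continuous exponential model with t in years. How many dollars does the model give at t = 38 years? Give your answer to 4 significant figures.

≈ 125,000 dollars

r = ln(4260/1730) / 8 ≈ 0.112643 per year
P(38) = 1730 · e^(0.112643·38) = 1730 · 72.27309 ≈ 125032.44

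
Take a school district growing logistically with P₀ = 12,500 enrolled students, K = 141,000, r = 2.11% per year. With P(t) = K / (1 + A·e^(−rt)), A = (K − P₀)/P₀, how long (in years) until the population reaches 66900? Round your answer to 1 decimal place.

t ≈ 105.6 years

A = (141000 − 12500)/12500 = 10.28
66900 = 141000/(1 + 10.28·e^(−0.0211t)) → 1 + 10.28·e^(−0.0211t) = 2.10762
e^(−0.0211t) = 0.107745 → t = ln(9.28113)/0.0211 = 2.22798/0.0211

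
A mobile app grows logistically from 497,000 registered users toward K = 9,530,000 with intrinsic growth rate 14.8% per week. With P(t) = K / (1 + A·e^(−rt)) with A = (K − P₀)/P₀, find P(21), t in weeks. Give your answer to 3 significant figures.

A = (9530000 − 497000)/497000 = 18.17505
P(21) = 9530000 / (1 + 18.17505·e^(−0.148·21)) = 9530000 / (1 + 18.17505·0.04469)
= 9530000 / 1.81225 ≈ 5258663.68

≈ 5,260,000 registered users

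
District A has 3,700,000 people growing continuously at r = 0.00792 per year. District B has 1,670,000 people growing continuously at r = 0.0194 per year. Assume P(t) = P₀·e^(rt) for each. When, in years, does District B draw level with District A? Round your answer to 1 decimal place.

t ≈ 69.3 years

3700000·e^(0.00792t) = 1670000·e^(0.0194t)
3700000/1670000 = e^((0.0194 − 0.00792)t) → ln(2.21557) = 0.01148·t
t = 0.79551 / 0.01148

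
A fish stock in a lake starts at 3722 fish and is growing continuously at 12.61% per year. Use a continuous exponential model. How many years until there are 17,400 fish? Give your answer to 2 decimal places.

17400 = 3722 · e^(0.1261·t)
t = ln(17400/3722) / 0.1261 = ln(4.67491) / 0.1261 = 1.54221 / 0.1261

t ≈ 12.23 years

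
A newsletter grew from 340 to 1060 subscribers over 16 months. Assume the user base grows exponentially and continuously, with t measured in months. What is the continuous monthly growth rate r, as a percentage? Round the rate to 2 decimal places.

r ≈ 7.11% per month

1060 = 340 · e^(r·16)
e^(16r) = 1060/340 = 3.11765
r = ln(3.11765) / 16 = 1.13708 / 16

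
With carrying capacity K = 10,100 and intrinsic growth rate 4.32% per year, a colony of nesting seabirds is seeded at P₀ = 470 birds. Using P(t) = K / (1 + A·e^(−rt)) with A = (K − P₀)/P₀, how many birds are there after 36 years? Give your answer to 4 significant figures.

A = (10100 − 470)/470 = 20.48936
P(36) = 10100 / (1 + 20.48936·e^(−0.0432·36)) = 10100 / (1 + 20.48936·0.211147)
= 10100 / 5.32627 ≈ 1896.26

≈ 1,896 birds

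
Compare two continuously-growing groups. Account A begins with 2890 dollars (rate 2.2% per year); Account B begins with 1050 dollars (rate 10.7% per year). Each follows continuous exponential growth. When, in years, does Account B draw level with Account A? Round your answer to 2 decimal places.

2890·e^(0.022t) = 1050·e^(0.107t)
2890/1050 = e^((0.107 − 0.022)t) → ln(2.75238) = 0.085·t
t = 1.01247 / 0.085

t ≈ 11.91 years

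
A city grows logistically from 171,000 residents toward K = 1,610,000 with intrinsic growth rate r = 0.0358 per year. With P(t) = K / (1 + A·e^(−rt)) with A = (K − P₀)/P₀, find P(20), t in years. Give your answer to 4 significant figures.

A = (1610000 − 171000)/171000 = 8.4152
P(20) = 1610000 / (1 + 8.4152·e^(−0.0358·20)) = 1610000 / (1 + 8.4152·0.488703)
= 1610000 / 5.11254 ≈ 314912.14

≈ 314,900 residents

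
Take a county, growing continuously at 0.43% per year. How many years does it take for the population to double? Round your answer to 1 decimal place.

doubling time ≈ 161.2 years

doubling time = ln(2) / |r| = 0.69315 / 0.0043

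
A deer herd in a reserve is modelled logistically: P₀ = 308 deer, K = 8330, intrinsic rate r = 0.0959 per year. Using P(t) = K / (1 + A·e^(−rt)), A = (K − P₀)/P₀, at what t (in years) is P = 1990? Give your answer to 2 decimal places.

t ≈ 21.91 years

A = (8330 − 308)/308 = 26.04545
1990 = 8330/(1 + 26.04545·e^(−0.0959t)) → 1 + 26.04545·e^(−0.0959t) = 4.18593
e^(−0.0959t) = 0.122322 → t = ln(8.17515)/0.0959 = 2.1011/0.0959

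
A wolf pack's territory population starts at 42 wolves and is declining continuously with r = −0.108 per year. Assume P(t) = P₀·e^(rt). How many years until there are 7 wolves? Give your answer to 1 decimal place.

7 = 42 · e^(-0.108·t)
t = ln(7/42) / -0.108 = ln(0.16667) / -0.108 = -1.79176 / -0.108

t ≈ 16.6 years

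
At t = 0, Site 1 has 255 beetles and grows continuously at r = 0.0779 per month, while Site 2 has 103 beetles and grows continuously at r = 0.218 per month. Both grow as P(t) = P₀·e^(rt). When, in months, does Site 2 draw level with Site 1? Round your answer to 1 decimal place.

255·e^(0.0779t) = 103·e^(0.218t)
255/103 = e^((0.218 − 0.0779)t) → ln(2.47573) = 0.1401·t
t = 0.90653 / 0.1401

t ≈ 6.5 months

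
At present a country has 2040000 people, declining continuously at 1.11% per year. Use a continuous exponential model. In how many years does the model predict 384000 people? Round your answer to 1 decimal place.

384000 = 2040000 · e^(-0.0111·t)
t = ln(384000/2040000) / -0.0111 = ln(0.18824) / -0.0111 = -1.67006 / -0.0111

t ≈ 150.5 years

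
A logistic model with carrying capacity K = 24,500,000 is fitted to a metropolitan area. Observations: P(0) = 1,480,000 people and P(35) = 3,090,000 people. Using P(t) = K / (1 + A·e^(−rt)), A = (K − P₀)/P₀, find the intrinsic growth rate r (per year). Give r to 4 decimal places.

A = (24500000 − 1480000)/1480000 = 15.55405
3090000 = 24500000/(1 + 15.55405·e^(−r·35)) → e^(−35r) = (7.9288 − 1)/15.55405 = 0.445466
r = −ln(0.445466)/35 = 0.80863/35

r ≈ 0.0231 per year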